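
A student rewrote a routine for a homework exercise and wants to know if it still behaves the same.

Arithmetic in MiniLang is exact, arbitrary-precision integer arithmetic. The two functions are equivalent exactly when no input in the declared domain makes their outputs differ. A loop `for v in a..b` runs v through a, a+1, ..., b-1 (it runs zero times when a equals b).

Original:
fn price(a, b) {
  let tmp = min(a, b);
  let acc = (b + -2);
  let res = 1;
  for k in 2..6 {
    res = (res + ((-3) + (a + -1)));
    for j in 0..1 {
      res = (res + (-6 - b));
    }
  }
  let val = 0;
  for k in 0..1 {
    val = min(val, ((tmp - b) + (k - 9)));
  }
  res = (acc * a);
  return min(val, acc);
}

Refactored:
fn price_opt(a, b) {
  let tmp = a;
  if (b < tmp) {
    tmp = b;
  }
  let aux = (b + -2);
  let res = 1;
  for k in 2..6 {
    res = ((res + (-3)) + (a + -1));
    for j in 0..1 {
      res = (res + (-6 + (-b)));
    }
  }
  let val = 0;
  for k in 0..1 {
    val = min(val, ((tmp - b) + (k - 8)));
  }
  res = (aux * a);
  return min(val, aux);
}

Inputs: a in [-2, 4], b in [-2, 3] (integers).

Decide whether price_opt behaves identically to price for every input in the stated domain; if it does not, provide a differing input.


At a=-2, b=-2: price gives -9, price_opt gives -8.
verdict: not equivalent; witness: a=-2, b=-2


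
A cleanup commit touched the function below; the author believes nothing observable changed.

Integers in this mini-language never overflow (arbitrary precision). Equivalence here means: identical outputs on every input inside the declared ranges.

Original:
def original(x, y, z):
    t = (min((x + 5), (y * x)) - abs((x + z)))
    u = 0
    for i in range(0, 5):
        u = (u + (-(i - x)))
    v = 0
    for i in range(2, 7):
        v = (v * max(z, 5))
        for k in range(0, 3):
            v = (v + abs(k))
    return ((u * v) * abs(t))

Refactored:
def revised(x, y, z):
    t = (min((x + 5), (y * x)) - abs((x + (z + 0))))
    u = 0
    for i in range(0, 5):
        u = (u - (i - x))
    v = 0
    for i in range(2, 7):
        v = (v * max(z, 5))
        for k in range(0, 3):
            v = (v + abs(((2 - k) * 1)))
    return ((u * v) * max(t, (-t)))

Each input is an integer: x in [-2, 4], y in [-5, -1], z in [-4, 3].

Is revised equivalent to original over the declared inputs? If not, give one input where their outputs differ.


The two versions differ — the changes include min/max/abs usage differs, and arithmetic usage differs, and constant usage differs.
Tracing x=4, y=-1, z=3: original: t becomes -11; next u becomes 0; next at i=0:; next u becomes 4; next at i=1:; next u becomes 7; next at i=2:; next u becomes 9; next at i=3:; next u becomes 10; next at i=4:; next u becomes 10; next v becomes 0; next at i=2:; next v becomes 0; next at k=0:; next v becomes 0; next at k=1:; next v becomes 1; next at k=2:; next v becomes 3; next at i=3:; next v becomes 15; next at k=0:; next v becomes 15; next at k=1:; next v becomes 16; next at k=2:; next v becomes 18; next at i=4:; next v becomes 90; next at k=0:; next v becomes 90; next at k=1:; next v becomes 91; next at k=2:; next v becomes 93; next at i=5:; next v becomes 465; next at k=0:; next v becomes 465; next at k=1:; next v becomes 466; next at k=2:; next v becomes 468; next at i=6:; next v becomes 2340; next at k=0:; next v becomes 2340; next at k=1:; next v becomes 2341; next at k=2:; next v becomes 2343; next final value 257730 | revised: t becomes -11; next u becomes 0; next at i=0:; next u becomes 4; next at i=1:; next u becomes 7; next at i=2:; next u becomes 9; next at i=3:; next u becomes 10; next at i=4:; next u becomes 10; next v becomes 0; next at i=2:; next v becomes 0; next at k=0:; next v becomes 2; next at k=1:; next v becomes 3; next at k=2:; next v becomes 3; next at i=3:; next v becomes 15; next at k=0:; next v becomes 17; next at k=1:; next v becomes 18; next at k=2:; next v becomes 18; next at i=4:; next v becomes 90; next at k=0:; next v becomes 92; next at k=1:; next v becomes 93; next at k=2:; next v becomes 93; next at i=5:; next v becomes 465; next at k=0:; next v becomes 467; next at k=1:; next v becomes 468; next at k=2:; next v becomes 468; next at i=6:; next v becomes 2340; next at k=0:; next v becomes 2342; next at k=1:; next v becomes 2343; next at k=2:; next v becomes 2343; next final value 257730 — matching result 257730.
Sweeping the whole domain (280 inputs) finds no disagreement.
verdict: equivalent


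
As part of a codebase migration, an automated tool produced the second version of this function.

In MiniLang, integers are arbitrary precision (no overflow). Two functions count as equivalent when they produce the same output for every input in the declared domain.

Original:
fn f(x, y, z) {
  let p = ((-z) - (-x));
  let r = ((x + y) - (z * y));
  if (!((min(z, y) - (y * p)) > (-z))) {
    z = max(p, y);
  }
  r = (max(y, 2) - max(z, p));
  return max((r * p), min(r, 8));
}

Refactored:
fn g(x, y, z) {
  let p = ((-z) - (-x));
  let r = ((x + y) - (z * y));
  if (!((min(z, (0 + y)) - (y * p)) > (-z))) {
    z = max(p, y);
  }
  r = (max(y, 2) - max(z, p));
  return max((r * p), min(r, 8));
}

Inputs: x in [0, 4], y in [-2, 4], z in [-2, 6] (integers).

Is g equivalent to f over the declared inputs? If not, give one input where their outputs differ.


This is a faithful refactor — constant usage differs; also arithmetic usage differs, but the computed results match everywhere.
One worked example (x=1, y=4, z=-1) — f: p = 2; r = 9; (!((min(z, y) - (y * p)) > (-z))) -> true; z = 4; r = 0; return 0; g: p = 2; r = 9; (!((min(z, (0 + y)) - (y * p)) > (-z))) -> true; z = 4; r = 0; return 0; agreement on 0.
Checked all 315 inputs in the declared domain: the outputs agree on every one.
verdict: equivalent


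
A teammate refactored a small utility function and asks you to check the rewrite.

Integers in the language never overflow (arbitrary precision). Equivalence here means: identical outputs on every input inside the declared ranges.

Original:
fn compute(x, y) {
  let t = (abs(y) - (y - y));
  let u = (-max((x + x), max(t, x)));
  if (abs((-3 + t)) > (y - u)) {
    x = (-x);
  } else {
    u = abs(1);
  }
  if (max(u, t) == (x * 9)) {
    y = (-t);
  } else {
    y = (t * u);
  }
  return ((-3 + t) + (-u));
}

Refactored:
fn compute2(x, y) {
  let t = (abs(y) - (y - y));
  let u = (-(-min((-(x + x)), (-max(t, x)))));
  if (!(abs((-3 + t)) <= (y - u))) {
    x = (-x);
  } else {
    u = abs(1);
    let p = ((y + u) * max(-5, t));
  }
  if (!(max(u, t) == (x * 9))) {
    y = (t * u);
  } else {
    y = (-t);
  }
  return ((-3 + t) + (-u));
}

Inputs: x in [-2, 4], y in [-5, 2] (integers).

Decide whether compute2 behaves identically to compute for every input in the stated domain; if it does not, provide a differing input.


Behavior is preserved: although min/max/abs usage differs; also statement counts differ; also comparison usage differs; also arithmetic usage differs; also constant usage differs; also boolean connective usage differs; also local variable names differ, the outputs never diverge.
As a probe, take x=-1, y=0: compute runs t=0, then u=0, then (abs((-3 + t)) > (y - u)) is true, then x=1, then (max(u, t) == (x * 9)) is false, then y=0, then returns -3; compute2 runs t=0, then u=0, then (!(abs((-3 + t)) <= (y - u))) is true, then x=1, then (!(max(u, t) == (x * 9))) is true, then y=0, then returns -3; both end at -3.
Across all 56 domain points the two functions coincide.
verdict: equivalent


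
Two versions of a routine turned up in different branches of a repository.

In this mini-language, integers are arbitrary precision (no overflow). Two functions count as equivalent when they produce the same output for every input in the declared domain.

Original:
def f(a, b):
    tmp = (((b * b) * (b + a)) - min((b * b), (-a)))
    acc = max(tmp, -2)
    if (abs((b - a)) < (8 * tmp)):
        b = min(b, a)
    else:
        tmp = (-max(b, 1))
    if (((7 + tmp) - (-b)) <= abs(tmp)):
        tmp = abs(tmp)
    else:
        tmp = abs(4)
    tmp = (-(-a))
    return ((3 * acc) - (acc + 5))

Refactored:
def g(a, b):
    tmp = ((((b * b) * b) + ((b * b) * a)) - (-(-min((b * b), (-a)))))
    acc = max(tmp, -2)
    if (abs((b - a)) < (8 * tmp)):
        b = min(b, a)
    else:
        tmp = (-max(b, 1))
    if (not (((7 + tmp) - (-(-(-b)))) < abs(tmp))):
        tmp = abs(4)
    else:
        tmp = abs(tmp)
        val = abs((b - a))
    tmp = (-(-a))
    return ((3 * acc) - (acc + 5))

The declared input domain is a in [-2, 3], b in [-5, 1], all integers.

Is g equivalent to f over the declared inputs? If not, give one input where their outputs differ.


Equivalent. Whatever the rewrite altered, no input in the stated domain can expose a difference.
Checked all 42 inputs in the declared domain: the outputs agree on every one.
Spot check at a=1, b=-2 — f: tmp = -3; acc = -2; (abs((b - a)) < (8 * tmp)) -> false; tmp = -1; (((7 + tmp) - (-b)) <= abs(tmp)) -> false; tmp = 4; tmp = 1; return -9. g: tmp = -3; acc = -2; (abs((b - a)) < (8 * tmp)) -> false; tmp = -1; (not (((7 + tmp) - (-(-(-b)))) < abs(tmp))) -> true; tmp = 4; tmp = 1; return -9. Both give -9.
verdict: equivalent


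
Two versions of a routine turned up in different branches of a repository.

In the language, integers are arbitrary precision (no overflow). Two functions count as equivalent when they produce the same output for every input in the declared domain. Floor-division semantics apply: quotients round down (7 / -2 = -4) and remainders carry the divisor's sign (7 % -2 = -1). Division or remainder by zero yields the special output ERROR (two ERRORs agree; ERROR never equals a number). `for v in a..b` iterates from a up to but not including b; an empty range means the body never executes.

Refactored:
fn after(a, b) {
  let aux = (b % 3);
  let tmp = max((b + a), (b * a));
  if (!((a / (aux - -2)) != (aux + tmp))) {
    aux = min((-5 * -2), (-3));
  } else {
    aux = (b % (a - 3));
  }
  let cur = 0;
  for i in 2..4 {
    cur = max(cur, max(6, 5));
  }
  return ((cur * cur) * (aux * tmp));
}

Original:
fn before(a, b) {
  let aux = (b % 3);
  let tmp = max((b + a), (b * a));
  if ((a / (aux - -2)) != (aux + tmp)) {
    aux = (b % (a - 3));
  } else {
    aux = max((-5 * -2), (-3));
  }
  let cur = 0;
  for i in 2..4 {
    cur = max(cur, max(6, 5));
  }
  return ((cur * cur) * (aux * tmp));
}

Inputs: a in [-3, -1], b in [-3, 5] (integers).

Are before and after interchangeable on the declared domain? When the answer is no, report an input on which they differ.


The rewrite breaks on a=-3, b=1, where the results are -720 and 216.
before: aux = 1; tmp = -2; ((a / (aux - -2)) != (aux + tmp)) -> false; aux = 10; cur = 0; [i=2]; cur = 6; [i=3]; cur = 6; return -720
after: aux = 1; tmp = -2; (!((a / (aux - -2)) != (aux + tmp))) -> true; aux = -3; cur = 0; [i=2]; cur = 6; [i=3]; cur = 6; return 216
verdict: not equivalent; witness: a=-3, b=1


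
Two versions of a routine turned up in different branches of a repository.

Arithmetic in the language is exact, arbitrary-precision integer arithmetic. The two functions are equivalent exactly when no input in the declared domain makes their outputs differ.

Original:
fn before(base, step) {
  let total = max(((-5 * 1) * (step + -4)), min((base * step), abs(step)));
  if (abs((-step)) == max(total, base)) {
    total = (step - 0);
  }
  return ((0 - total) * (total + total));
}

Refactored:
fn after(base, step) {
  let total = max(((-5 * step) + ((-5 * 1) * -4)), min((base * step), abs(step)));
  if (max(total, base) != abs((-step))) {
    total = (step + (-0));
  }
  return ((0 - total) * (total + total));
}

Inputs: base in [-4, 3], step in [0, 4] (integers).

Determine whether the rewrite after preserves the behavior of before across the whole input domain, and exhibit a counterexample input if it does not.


Run the pair on base=-4, step=0.
before: total=20, then (abs((-step)) == max(total, base)) is false, then returns -800
after: total=20, then (max(total, base) != abs((-step))) is true, then total=0, then returns 0
-800 and 0 differ, so these are not the same function on this domain.
verdict: not equivalent; witness: base=-4, step=0


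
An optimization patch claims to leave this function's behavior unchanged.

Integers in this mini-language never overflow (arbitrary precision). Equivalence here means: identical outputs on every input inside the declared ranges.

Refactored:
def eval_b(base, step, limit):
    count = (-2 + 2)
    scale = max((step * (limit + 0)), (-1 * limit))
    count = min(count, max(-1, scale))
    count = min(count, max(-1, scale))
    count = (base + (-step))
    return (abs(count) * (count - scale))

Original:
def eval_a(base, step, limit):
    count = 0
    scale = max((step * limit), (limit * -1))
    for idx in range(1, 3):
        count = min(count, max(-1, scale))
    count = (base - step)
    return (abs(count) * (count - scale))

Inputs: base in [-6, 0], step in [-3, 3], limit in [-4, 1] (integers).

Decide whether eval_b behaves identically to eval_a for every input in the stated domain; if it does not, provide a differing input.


The two are interchangeable: min/max/abs usage differs; local variable names differ; arithmetic usage differs; loop structure differs; constant usage differs, and every declared input agrees.
Spot check at base=-2, step=-1, limit=-3 — eval_a: count = 0; scale = 3; [idx=1]; count = 0; [idx=2]; count = 0; count = -1; return -4. eval_b: count = 0; scale = 3; count = 0; count = 0; count = -1; return -4. Both give -4.
Every one of the 294 inputs gives matching results.
verdict: equivalent


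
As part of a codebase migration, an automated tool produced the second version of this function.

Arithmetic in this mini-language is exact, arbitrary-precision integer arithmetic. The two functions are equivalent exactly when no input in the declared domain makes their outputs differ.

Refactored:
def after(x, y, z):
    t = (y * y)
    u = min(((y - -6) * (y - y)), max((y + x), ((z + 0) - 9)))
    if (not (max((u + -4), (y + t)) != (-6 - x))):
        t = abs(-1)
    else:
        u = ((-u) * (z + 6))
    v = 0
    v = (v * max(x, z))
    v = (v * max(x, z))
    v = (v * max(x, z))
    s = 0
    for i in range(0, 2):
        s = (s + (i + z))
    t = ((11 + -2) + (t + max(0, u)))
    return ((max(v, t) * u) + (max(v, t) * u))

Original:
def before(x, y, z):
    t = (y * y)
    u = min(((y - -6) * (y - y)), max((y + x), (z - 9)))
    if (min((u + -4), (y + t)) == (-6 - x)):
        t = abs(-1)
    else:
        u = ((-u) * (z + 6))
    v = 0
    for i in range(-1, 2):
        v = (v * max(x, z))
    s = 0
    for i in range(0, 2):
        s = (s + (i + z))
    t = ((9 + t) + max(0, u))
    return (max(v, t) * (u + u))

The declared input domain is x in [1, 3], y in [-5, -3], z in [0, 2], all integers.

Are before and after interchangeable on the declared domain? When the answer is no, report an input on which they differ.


These are not equivalent — on x=1, y=-4, z=0 the outputs split (-60 vs 1548).
before: t := 16 | u := -3 | (min((u + -4), (y + t)) == (-6 - x)): true | t := 1 | v := 0 | iter i=-1: | v := 0 | iter i=0: | v := 0 | iter i=1: | v := 0 | s := 0 | iter i=0: | s := 0 | iter i=1: | s := 1 | t := 10 | result -60
after: t := 16 | u := -3 | (not (max((u + -4), (y + t)) != (-6 - x))): false | u := 18 | v := 0 | v := 0 | v := 0 | v := 0 | s := 0 | iter i=0: | s := 0 | iter i=1: | s := 1 | t := 43 | result 1548
verdict: not equivalent; witness: x=1, y=-4, z=0


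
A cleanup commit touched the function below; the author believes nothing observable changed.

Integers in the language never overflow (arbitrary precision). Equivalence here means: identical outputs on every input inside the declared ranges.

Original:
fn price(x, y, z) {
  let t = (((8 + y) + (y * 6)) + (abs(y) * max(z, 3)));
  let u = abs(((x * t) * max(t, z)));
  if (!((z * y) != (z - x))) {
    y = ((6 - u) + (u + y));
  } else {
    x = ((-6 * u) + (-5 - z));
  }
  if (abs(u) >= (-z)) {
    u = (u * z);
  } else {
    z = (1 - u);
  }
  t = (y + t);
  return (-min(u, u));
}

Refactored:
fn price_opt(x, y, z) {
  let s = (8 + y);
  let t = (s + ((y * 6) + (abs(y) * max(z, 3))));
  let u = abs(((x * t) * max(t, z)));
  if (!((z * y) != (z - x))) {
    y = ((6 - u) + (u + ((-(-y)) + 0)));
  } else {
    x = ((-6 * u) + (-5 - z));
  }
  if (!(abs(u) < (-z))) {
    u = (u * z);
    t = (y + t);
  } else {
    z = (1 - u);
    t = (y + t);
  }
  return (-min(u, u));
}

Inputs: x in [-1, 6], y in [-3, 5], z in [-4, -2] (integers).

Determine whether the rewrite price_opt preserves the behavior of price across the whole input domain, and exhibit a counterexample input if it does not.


Comparing the listings, the differences include: boolean connective usage differs; local variable names differ; comparison usage differs; arithmetic usage differs; statement counts differ; constant usage differs.
As a probe, take x=0, y=4, z=-4: price runs t := 48 | u := 0 | (!((z * y) != (z - x))): false | x := -1 | (abs(u) >= (-z)): false | z := 1 | t := 52 | result 0; price_opt runs s := 12 | t := 48 | u := 0 | (!((z * y) != (z - x))): false | x := -1 | (!(abs(u) < (-z))): false | z := 1 | t := 52 | result 0; both end at 0.
An exhaustive pass over the 216 declared inputs shows identical outputs.
verdict: equivalent


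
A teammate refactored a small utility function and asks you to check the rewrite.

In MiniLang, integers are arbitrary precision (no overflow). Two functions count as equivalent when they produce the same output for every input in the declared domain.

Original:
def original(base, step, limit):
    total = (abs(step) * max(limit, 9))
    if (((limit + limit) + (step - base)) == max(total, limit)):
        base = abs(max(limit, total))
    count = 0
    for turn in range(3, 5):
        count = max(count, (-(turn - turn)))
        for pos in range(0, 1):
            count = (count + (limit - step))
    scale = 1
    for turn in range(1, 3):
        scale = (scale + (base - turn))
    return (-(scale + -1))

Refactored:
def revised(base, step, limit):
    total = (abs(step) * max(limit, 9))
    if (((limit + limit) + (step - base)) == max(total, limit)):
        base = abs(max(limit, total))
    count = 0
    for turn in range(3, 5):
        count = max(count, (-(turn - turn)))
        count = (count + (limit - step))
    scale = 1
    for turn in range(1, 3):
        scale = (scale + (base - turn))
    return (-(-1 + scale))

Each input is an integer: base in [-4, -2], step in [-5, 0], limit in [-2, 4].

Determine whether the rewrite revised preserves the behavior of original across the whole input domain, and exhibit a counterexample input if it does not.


The two versions differ — the changes include loop structure differs; statement counts differ; local variable names differ.
Tracing base=-2, step=-2, limit=3: original: total=18, then (((limit + limit) + (step - base)) == max(total, limit)) is false, then count=0, then (turn=3), then count=0, then (pos=0), then count=5, then (turn=4), then count=5, then (pos=0), then count=10, then scale=1, then (turn=1), then scale=-2, then (turn=2), then scale=-6, then returns 7 | revised: total=18, then (((limit + limit) + (step - base)) == max(total, limit)) is false, then count=0, then (turn=3), then count=0, then count=5, then (turn=4), then count=5, then count=10, then scale=1, then (turn=1), then scale=-2, then (turn=2), then scale=-6, then returns 7 — matching result 7.
An exhaustive pass over the 126 declared inputs shows identical outputs.
verdict: equivalent


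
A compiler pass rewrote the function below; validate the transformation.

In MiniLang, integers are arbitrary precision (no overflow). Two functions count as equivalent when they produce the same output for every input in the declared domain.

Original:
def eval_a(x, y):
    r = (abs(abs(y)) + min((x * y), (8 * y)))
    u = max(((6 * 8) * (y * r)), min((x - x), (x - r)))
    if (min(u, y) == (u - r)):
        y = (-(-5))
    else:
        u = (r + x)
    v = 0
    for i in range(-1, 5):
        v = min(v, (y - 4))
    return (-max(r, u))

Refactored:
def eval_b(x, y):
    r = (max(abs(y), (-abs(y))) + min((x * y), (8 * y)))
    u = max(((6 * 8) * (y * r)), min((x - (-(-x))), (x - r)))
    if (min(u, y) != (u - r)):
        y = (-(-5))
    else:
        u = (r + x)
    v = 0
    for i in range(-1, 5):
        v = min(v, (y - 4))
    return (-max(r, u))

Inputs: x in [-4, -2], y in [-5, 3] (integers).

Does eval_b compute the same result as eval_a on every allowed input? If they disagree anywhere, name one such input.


These are not equivalent — on x=-4, y=-5 the outputs split (35 vs -8400).
eval_a: r becomes -35; next u becomes 8400; next (min(u, y) == (u - r)) evaluates to false; next u becomes -39; next v becomes 0; next at i=-1:; next v becomes -9; next at i=0:; next v becomes -9; next at i=1:; next v becomes -9; next at i=2:; next v becomes -9; next at i=3:; next v becomes -9; next at i=4:; next v becomes -9; next final value 35
eval_b: r becomes -35; next u becomes 8400; next (min(u, y) != (u - r)) evaluates to true; next y becomes 5; next v becomes 0; next at i=-1:; next v becomes 0; next at i=0:; next v becomes 0; next at i=1:; next v becomes 0; next at i=2:; next v becomes 0; next at i=3:; next v becomes 0; next at i=4:; next v becomes 0; next final value -8400
verdict: not equivalent; witness: x=-4, y=-5


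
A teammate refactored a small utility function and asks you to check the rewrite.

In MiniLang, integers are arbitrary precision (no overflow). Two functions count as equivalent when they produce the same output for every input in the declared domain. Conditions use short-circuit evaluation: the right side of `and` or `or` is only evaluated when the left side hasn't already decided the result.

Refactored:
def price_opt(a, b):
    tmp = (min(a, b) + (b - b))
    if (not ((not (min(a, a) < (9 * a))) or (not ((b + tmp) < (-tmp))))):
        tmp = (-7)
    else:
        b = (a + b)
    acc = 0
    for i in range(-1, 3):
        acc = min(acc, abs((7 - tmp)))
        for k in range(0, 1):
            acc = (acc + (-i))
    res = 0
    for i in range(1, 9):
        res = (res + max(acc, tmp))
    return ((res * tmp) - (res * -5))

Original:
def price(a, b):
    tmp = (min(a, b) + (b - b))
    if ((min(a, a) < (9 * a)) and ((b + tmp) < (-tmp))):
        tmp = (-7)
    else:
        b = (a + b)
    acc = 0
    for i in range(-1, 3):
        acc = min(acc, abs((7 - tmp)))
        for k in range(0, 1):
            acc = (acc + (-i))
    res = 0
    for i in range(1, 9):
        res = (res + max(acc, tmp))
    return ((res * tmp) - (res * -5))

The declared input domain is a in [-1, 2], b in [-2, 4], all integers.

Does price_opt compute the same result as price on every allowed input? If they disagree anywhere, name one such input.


Behavior is preserved: although boolean connective usage differs, the outputs never diverge.
One worked example (a=0, b=0) — price: tmp becomes 0; next ((min(a, a) < (9 * a)) and ((b + tmp) < (-tmp))) evaluates to false; next b becomes 0; next acc becomes 0; next at i=-1:; next acc becomes 0; next at k=0:; next acc becomes 1; next at i=0:; next acc becomes 1; next at k=0:; next acc becomes 1; next at i=1:; next acc becomes 1; next at k=0:; next acc becomes 0; next at i=2:; next acc becomes 0; next at k=0:; next acc becomes -2; next res becomes 0; next at i=1:; next res becomes 0; next at i=2:; next res becomes 0; next at i=3:; next res becomes 0; next at i=4:; next res becomes 0; next at i=5:; next res becomes 0; next at i=6:; next res becomes 0; next at i=7:; next res becomes 0; next at i=8:; next res becomes 0; next final value 0; price_opt: tmp becomes 0; next (not ((not (min(a, a) < (9 * a))) or (not ((b + tmp) < (-tmp))))) evaluates to false; next b becomes 0; next acc becomes 0; next at i=-1:; next acc becomes 0; next at k=0:; next acc becomes 1; next at i=0:; next acc becomes 1; next at k=0:; next acc becomes 1; next at i=1:; next acc becomes 1; next at k=0:; next acc becomes 0; next at i=2:; next acc becomes 0; next at k=0:; next acc becomes -2; next res becomes 0; next at i=1:; next res becomes 0; next at i=2:; next res becomes 0; next at i=3:; next res becomes 0; next at i=4:; next res becomes 0; next at i=5:; next res becomes 0; next at i=6:; next res becomes 0; next at i=7:; next res becomes 0; next at i=8:; next res becomes 0; next final value 0; agreement on 0.
Every one of the 28 inputs gives matching results.
verdict: equivalent


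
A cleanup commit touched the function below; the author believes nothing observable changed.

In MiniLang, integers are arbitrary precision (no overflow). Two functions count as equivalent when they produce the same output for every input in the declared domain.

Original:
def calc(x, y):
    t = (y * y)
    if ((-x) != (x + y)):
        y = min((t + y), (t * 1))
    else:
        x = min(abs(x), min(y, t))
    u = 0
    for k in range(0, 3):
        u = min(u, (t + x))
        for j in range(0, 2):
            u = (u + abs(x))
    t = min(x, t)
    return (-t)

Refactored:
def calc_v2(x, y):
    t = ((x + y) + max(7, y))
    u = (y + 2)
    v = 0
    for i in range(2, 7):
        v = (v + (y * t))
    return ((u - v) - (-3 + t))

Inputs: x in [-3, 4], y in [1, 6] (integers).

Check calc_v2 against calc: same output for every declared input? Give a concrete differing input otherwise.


Not equivalent: x=-3, y=1 separates them (3 vs -24).
calc: t becomes 1; next ((-x) != (x + y)) evaluates to true; next y becomes 1; next u becomes 0; next at k=0:; next u becomes -2; next at j=0:; next u becomes 1; next at j=1:; next u becomes 4; next at k=1:; next u becomes -2; next at j=0:; next u becomes 1; next at j=1:; next u becomes 4; next at k=2:; next u becomes -2; next at j=0:; next u becomes 1; next at j=1:; next u becomes 4; next t becomes -3; next final value 3
calc_v2: t becomes 5; next u becomes 3; next v becomes 0; next at i=2:; next v becomes 5; next at i=3:; next v becomes 10; next at i=4:; next v becomes 15; next at i=5:; next v becomes 20; next at i=6:; next v becomes 25; next final value -24
verdict: not equivalent; witness: x=-3, y=1


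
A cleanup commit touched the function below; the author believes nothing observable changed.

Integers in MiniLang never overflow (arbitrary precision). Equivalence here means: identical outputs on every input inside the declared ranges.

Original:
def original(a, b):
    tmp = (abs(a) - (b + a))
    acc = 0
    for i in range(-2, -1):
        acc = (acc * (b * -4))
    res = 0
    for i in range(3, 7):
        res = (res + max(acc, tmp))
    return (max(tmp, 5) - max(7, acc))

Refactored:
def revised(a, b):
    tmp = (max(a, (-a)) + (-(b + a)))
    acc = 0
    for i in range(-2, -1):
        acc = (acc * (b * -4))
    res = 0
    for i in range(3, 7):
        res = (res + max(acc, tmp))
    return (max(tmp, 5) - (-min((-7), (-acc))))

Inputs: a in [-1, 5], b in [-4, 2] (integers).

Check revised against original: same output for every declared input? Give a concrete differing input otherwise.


Side by side, the visible changes include: arithmetic usage differs; min/max/abs usage differs.
One worked example (a=0, b=-3) — original: tmp=3, then acc=0, then (i=-2), then acc=0, then res=0, then (i=3), then res=3, then (i=4), then res=6, then (i=5), then res=9, then (i=6), then res=12, then returns -2; revised: tmp=3, then acc=0, then (i=-2), then acc=0, then res=0, then (i=3), then res=3, then (i=4), then res=6, then (i=5), then res=9, then (i=6), then res=12, then returns -2; agreement on -2.
Checked all 49 inputs in the declared domain: the outputs agree on every one.
verdict: equivalent


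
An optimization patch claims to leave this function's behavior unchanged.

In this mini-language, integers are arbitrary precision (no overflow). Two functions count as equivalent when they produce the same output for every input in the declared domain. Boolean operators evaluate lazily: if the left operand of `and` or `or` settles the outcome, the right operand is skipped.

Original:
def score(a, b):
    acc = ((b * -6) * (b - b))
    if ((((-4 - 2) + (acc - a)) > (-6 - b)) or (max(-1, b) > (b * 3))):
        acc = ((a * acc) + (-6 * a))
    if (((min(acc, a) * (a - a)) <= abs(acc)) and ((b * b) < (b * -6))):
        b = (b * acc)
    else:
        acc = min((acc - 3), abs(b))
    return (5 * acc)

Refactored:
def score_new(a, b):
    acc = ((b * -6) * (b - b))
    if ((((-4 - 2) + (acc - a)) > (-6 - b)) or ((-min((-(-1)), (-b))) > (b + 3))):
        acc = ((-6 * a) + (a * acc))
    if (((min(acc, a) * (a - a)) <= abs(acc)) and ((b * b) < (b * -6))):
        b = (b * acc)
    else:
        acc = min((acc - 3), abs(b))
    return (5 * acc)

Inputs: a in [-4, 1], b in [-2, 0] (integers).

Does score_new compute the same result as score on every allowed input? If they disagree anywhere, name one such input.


a=-2, b=-2 yields 60 from score but 0 from score_new.
verdict: not equivalent; witness: a=-2, b=-2


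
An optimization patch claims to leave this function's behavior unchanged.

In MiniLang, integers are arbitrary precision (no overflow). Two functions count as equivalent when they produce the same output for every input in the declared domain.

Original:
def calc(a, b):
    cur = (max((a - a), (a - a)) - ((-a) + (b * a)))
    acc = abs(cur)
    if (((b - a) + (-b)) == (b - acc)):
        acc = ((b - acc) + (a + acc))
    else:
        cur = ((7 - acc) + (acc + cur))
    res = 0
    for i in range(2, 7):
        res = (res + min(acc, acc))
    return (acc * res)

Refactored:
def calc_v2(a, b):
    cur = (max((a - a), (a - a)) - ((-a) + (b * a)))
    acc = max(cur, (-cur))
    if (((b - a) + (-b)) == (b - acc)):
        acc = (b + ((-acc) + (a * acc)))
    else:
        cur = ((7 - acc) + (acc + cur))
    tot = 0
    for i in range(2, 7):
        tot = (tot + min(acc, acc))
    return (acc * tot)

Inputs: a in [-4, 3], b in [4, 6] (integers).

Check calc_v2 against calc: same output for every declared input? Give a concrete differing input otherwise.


Run the pair on a=-1, b=4.
calc: cur becomes 3; next acc becomes 3; next (((b - a) + (-b)) == (b - acc)) evaluates to true; next acc becomes 3; next res becomes 0; next at i=2:; next res becomes 3; next at i=3:; next res becomes 6; next at i=4:; next res becomes 9; next at i=5:; next res becomes 12; next at i=6:; next res becomes 15; next final value 45
calc_v2: cur becomes 3; next acc becomes 3; next (((b - a) + (-b)) == (b - acc)) evaluates to true; next acc becomes -2; next tot becomes 0; next at i=2:; next tot becomes -2; next at i=3:; next tot becomes -4; next at i=4:; next tot becomes -6; next at i=5:; next tot becomes -8; next at i=6:; next tot becomes -10; next final value 20
45 and 20 differ, so these are not the same function on this domain.
verdict: not equivalent; witness: a=-1, b=4


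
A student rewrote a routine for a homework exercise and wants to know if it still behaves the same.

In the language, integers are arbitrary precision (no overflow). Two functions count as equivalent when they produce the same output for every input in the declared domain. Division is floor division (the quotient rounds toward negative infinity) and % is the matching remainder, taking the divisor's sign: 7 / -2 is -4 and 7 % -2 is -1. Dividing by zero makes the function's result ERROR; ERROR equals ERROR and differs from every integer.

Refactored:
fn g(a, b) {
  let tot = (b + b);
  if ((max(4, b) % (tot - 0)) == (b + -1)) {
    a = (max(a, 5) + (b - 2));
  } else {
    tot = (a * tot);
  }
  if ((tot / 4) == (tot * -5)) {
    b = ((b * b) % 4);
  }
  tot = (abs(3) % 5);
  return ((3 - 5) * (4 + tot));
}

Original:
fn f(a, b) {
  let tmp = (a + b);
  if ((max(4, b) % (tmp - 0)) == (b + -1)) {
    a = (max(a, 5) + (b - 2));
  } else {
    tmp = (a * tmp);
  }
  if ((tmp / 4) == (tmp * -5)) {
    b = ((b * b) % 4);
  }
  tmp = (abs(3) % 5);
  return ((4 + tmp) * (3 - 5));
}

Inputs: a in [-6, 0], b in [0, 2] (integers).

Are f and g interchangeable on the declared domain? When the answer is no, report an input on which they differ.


The rewrite breaks on a=-6, b=0, where the results are -14 and ERROR.
f: tmp becomes -6; next ((max(4, b) % (tmp - 0)) == (b + -1)) evaluates to false; next tmp becomes 36; next ((tmp / 4) == (tmp * -5)) evaluates to false; next tmp becomes 3; next final value -14
g: tot becomes 0; next hits division by zero so the output is ERROR
verdict: not equivalent; witness: a=-6, b=0


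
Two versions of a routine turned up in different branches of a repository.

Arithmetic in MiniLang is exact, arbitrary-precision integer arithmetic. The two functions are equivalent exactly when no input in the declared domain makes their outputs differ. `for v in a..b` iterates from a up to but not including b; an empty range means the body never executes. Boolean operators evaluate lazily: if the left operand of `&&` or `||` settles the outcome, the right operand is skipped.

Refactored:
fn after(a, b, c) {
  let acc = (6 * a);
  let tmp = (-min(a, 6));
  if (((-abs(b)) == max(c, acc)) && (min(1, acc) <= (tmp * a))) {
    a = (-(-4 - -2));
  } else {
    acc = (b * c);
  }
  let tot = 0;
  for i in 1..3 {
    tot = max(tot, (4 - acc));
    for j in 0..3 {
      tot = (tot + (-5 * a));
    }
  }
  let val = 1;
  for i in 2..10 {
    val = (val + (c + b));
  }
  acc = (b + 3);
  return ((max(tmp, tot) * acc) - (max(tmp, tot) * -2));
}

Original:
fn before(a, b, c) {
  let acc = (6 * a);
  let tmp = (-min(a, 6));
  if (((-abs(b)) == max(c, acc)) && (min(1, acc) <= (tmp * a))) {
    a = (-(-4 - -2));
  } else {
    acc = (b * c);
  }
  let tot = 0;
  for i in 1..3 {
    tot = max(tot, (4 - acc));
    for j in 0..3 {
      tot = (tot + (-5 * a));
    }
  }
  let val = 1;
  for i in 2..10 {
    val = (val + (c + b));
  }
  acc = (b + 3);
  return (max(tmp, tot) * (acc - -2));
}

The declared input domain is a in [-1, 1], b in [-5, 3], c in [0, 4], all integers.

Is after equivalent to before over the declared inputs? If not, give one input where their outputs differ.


Side by side, the visible changes include: arithmetic usage differs, min/max/abs usage differs.
Tracing a=0, b=-5, c=0: before: acc := 0 | tmp := 0 | (((-abs(b)) == max(c, acc)) && (min(1, acc) <= (tmp * a))): false | acc := 0 | tot := 0 | iter i=1: | tot := 4 | iter j=0: | tot := 4 | iter j=1: | tot := 4 | iter j=2: | tot := 4 | iter i=2: | tot := 4 | iter j=0: | tot := 4 | iter j=1: | tot := 4 | iter j=2: | tot := 4 | val := 1 | iter i=2: | val := -4 | iter i=3: | val := -9 | iter i=4: | val := -14 | iter i=5: | val := -19 | iter i=6: | val := -24 | iter i=7: | val := -29 | iter i=8: | val := -34 | iter i=9: | val := -39 | acc := -2 | result 0 | after: acc := 0 | tmp := 0 | (((-abs(b)) == max(c, acc)) && (min(1, acc) <= (tmp * a))): false | acc := 0 | tot := 0 | iter i=1: | tot := 4 | iter j=0: | tot := 4 | iter j=1: | tot := 4 | iter j=2: | tot := 4 | iter i=2: | tot := 4 | iter j=0: | tot := 4 | iter j=1: | tot := 4 | iter j=2: | tot := 4 | val := 1 | iter i=2: | val := -4 | iter i=3: | val := -9 | iter i=4: | val := -14 | iter i=5: | val := -19 | iter i=6: | val := -24 | iter i=7: | val := -29 | iter i=8: | val := -34 | iter i=9: | val := -39 | acc := -2 | result 0 — matching result 0.
Every one of the 135 inputs gives matching results.
verdict: equivalent


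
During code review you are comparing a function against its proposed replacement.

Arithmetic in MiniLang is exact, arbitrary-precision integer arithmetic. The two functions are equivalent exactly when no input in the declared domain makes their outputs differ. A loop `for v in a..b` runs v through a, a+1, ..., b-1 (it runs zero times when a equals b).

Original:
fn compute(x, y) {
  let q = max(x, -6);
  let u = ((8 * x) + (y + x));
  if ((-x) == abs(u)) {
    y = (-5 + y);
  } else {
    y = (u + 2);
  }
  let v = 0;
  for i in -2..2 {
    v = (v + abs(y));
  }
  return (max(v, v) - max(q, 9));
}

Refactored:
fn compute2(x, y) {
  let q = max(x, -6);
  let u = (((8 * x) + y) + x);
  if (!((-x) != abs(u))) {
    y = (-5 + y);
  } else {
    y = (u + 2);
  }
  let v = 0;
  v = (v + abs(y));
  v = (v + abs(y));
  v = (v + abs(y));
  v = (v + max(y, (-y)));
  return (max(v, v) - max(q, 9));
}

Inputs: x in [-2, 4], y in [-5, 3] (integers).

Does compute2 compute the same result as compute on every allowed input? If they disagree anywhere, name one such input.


Differences: arithmetic usage differs, plus min/max/abs usage differs, plus comparison usage differs, plus boolean connective usage differs, plus local variable names differ, plus statement counts differ, plus loop structure differs — yet all 63 inputs agree.
verdict: equivalent


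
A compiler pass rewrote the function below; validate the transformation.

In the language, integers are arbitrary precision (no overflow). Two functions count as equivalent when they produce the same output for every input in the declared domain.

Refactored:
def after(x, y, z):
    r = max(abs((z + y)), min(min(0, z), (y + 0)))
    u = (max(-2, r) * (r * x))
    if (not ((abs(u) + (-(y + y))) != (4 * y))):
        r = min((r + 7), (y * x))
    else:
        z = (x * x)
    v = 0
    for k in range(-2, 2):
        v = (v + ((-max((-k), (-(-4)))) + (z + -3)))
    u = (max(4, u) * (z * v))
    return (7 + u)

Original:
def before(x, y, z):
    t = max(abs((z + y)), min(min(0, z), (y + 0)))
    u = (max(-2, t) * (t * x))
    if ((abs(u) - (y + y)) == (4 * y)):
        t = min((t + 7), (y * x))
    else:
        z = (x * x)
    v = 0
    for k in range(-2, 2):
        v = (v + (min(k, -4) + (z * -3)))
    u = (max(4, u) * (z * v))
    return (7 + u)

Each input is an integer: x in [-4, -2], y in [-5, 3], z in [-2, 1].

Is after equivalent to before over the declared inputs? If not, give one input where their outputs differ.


The rewrite breaks on x=-4, y=-5, z=-2, where the results are -13305 and 2311.
before: t := 7 | u := -196 | ((abs(u) - (y + y)) == (4 * y)): false | z := 16 | v := 0 | iter k=-2: | v := -52 | iter k=-1: | v := -104 | iter k=0: | v := -156 | iter k=1: | v := -208 | u := -13312 | result -13305
after: r := 7 | u := -196 | (not ((abs(u) + (-(y + y))) != (4 * y))): false | z := 16 | v := 0 | iter k=-2: | v := 9 | iter k=-1: | v := 18 | iter k=0: | v := 27 | iter k=1: | v := 36 | u := 2304 | result 2311
verdict: not equivalent; witness: x=-4, y=-5, z=-2


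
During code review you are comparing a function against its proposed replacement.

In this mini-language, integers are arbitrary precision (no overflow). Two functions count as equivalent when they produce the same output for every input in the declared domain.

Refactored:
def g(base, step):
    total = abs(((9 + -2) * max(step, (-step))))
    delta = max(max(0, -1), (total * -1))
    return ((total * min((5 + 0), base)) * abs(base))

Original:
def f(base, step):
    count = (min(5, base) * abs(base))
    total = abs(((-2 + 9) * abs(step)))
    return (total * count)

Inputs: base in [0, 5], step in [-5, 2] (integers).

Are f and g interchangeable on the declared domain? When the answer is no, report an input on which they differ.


Side by side, the visible changes include: constant usage differs, plus arithmetic usage differs, plus local variable names differ, plus min/max/abs usage differs.
Tracing base=1, step=-3: f: count becomes 1; next total becomes 21; next final value 21 | g: total becomes 21; next delta becomes 0; next final value 21 — matching result 21.
An exhaustive pass over the 48 declared inputs shows identical outputs.
verdict: equivalent


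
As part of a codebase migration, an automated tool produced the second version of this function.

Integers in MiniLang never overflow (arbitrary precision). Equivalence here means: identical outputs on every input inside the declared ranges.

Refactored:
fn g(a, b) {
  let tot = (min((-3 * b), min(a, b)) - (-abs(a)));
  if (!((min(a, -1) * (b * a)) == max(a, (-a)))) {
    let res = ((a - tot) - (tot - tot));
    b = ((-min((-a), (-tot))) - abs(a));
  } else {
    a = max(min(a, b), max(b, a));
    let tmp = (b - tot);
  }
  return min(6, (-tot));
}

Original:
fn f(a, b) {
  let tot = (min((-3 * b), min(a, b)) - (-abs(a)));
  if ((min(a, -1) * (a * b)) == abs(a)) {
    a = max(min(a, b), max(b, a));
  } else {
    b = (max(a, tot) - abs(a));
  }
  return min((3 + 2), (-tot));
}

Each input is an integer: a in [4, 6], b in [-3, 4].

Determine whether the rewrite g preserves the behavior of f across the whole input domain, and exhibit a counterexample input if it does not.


Input a=4, b=4: 5 from f versus 6 from g.
verdict: not equivalent; witness: a=4, b=4
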